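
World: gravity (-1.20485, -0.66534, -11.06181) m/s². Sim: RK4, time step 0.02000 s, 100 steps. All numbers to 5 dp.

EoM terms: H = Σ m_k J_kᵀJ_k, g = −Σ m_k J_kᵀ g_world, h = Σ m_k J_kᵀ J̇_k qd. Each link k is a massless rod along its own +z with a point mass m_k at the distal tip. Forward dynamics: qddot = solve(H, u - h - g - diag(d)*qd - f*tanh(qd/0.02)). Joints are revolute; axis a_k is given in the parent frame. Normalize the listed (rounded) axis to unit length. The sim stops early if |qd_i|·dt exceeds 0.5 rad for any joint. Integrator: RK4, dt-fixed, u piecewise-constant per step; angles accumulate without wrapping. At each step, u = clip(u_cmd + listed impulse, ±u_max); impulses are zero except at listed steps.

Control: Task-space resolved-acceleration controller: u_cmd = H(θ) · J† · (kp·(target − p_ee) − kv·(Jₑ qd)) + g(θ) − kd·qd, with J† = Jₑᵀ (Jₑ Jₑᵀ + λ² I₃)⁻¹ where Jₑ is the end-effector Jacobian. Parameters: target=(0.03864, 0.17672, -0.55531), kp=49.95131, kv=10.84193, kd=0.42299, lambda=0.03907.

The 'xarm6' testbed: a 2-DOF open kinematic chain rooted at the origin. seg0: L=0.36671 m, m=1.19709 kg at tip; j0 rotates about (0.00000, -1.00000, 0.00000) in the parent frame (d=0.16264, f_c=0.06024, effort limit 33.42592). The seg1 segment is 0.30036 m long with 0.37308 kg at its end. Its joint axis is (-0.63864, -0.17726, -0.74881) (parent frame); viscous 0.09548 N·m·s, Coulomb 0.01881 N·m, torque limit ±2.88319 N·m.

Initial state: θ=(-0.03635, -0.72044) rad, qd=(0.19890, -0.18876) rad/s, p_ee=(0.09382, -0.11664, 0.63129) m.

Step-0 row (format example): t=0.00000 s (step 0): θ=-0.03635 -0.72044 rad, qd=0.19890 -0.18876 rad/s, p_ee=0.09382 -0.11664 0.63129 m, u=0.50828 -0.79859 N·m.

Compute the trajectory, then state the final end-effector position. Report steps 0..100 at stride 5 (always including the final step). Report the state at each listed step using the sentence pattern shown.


t=0.10000 s (step 5): θ=0.02860 -0.95273 rad, qd=1.16414 -3.32197 rad/s, p_ee=0.08627 -0.13957 0.61430 m, u=4.01972 0.30350 N·m.
t=0.20000 s (step 10): θ=0.29406 -1.47638 rad, qd=4.98761 -7.66403 rad/s, p_ee=0.01653 -0.15486 0.57713 m, u=12.53359 0.94453 N·m.
t=0.30000 s (step 15): θ=0.89983 -2.05563 rad, qd=5.72080 -3.56003 rad/s, p_ee=-0.21075 -0.11127 0.49630 m, u=-8.47755 -1.00206 N·m.
t=0.40000 s (step 20): θ=1.40372 -2.33572 rad, qd=4.56965 -2.28018 rad/s, p_ee=-0.39076 -0.07091 0.35139 m, u=-6.90393 -0.68275 N·m.
t=0.50000 s (step 25): θ=1.84783 -2.52994 rad, qd=4.40749 -1.65102 rad/s, p_ee=-0.49063 -0.03764 0.16386 m, u=-5.51141 -0.54864 N·m.
t=0.60000 s (step 30): θ=2.29270 -2.67171 rad, qd=4.47073 -1.20767 rad/s, p_ee=-0.50882 -0.01144 -0.05386 m, u=-4.56099 -0.50408 N·m.
t=0.70000 s (step 35): θ=2.73137 -2.77597 rad, qd=4.22013 -0.90211 rad/s, p_ee=-0.43647 0.00852 -0.25935 m, u=-3.58400 -0.45431 N·m.
t=0.80000 s (step 40): θ=3.12014 -2.85662 rad, qd=3.47807 -0.73441 rad/s, p_ee=-0.30515 0.02420 -0.40205 m, u=-2.30422 -0.37558 N·m.
t=0.90000 s (step 45): θ=3.41780 -2.92559 rad, qd=2.45421 -0.65742 rad/s, p_ee=-0.17336 0.03770 -0.47140 m, u=-0.71372 -0.29575 N·m.
t=1.00000 s (step 50): θ=3.61361 -2.98861 rad, qd=1.49067 -0.60609 rad/s, p_ee=-0.07757 0.05004 -0.49402 m, u=0.86871 -0.24781 N·m.
t=1.10000 s (step 55): θ=3.72507 -3.04648 rad, qd=0.78322 -0.55224 rad/s, p_ee=-0.02097 0.06134 -0.49767 m, u=2.12008 -0.23360 N·m.
t=1.20000 s (step 60): θ=3.77967 -3.09889 rad, qd=0.34681 -0.49694 rad/s, p_ee=0.00775 0.07151 -0.49634 m, u=2.94242 -0.23660 N·m.
t=1.30000 s (step 65): θ=3.80133 -3.14596 rad, qd=0.11184 -0.44598 rad/s, p_ee=0.02031 0.08057 -0.49451 m, u=3.40719 -0.24301 N·m.
t=1.40000 s (step 70): θ=3.80628 -3.18825 rad, qd=0.00381 -0.39998 rad/s, p_ee=0.02474 0.08864 -0.49303 m, u=3.62373 -0.24752 N·m.
t=1.50000 s (step 75): θ=3.80506 -3.22602 rad, qd=-0.02263 -0.35772 rad/s, p_ee=0.02620 0.09577 -0.49186 m, u=3.64684 -0.24792 N·m.
t=1.60000 s (step 80): θ=3.80217 -3.26006 rad, qd=-0.03408 -0.32410 rad/s, p_ee=0.02687 0.10213 -0.49089 m, u=3.64478 -0.24500 N·m.
t=1.70000 s (step 85): θ=3.79841 -3.29096 rad, qd=-0.04028 -0.29462 rad/s, p_ee=0.02712 0.10784 -0.49006 m, u=3.64021 -0.24169 N·m.
t=1.80000 s (step 90): θ=3.79425 -3.31908 rad, qd=-0.04247 -0.26848 rad/s, p_ee=0.02714 0.11298 -0.48935 m, u=3.63222 -0.23812 N·m.
t=1.90000 s (step 95): θ=3.79001 -3.34474 rad, qd=-0.04199 -0.24518 rad/s, p_ee=0.02707 0.11762 -0.48874 m, u=3.62137 -0.23436 N·m.
t=2.00000 s (step 100): θ=3.78589 -3.36819 rad, qd=-0.04006 -0.22435 rad/s, p_ee=0.02701 0.12181 -0.48821 m.
final p_ee position (m): 0.02701 0.12181 -0.48821


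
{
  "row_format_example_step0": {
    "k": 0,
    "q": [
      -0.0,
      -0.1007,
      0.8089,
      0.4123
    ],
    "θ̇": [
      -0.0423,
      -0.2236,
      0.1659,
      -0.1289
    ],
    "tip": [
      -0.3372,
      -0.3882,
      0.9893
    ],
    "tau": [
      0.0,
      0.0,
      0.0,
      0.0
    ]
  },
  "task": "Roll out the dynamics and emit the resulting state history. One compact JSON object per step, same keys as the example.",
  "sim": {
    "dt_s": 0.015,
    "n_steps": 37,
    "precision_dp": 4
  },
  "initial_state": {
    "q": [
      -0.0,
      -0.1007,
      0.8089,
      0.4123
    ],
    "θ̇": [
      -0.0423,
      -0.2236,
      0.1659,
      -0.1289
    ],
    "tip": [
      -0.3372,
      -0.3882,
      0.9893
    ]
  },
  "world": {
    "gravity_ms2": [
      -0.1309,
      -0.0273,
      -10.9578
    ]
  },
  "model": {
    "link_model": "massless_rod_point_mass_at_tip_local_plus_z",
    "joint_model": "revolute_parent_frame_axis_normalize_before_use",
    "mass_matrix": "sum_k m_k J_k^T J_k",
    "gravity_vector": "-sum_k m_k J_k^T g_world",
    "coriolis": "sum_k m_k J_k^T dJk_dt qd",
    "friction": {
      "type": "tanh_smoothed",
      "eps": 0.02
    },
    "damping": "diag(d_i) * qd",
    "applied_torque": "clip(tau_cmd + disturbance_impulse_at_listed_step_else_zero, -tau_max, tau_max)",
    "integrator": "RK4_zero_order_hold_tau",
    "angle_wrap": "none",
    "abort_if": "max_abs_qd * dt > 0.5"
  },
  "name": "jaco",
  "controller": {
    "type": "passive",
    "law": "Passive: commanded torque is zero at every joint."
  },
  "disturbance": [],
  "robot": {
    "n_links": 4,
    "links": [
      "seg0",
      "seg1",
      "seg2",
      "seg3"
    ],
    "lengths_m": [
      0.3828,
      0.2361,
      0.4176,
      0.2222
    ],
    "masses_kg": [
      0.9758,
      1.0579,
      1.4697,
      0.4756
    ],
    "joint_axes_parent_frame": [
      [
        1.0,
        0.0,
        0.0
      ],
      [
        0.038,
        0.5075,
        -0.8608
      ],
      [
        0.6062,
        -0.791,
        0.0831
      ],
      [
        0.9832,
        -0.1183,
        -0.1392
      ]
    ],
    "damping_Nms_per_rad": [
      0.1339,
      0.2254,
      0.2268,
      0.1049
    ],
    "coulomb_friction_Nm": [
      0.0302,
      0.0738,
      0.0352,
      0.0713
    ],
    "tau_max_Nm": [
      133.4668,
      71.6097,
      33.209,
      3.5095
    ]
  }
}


{"k":1,"q":[-0.0009,-0.1027,0.8142,0.4119],"\u03b8\u0307":[-0.0758,-0.049,0.5344,0.0428],"tip":[-0.3384,-0.3893,0.9867],"tau":[0.0,0.0,0.0,0.0]}
{"k":2,"q":[-0.0023,-0.1026,0.8248,0.4128],"\u03b8\u0307":[-0.115,0.035,0.8812,0.0812],"tip":[-0.3407,-0.391,0.9818],"tau":[0.0,0.0,0.0,0.0]}
{"k":3,"q":[-0.0044,-0.1019,0.8405,0.4141],"\u03b8\u0307":[-0.1589,0.0537,1.2073,0.0865],"tip":[-0.344,-0.3934,0.9746],"tau":[0.0,0.0,0.0,0.0]}
{"k":4,"q":[-0.0071,-0.1011,0.861,0.4153],"\u03b8\u0307":[-0.2036,0.0476,1.526,0.0637],"tip":[-0.3482,-0.3963,0.9651],"tau":[0.0,0.0,0.0,0.0]}
{"k":5,"q":[-0.0105,-0.1006,0.8863,0.4159],"\u03b8\u0307":[-0.2485,0.0245,1.8407,0.0143],"tip":[-0.3532,-0.3998,0.9533],"tau":[0.0,0.0,0.0,0.0]}
{"k":6,"q":[-0.0145,-0.1004,0.9162,0.4158],"\u03b8\u0307":[-0.291,0.0101,2.1548,-0.0136],"tip":[-0.3589,-0.4037,0.9393],"tau":[0.0,0.0,0.0,0.0]}
{"k":7,"q":[-0.0192,-0.1003,0.9509,0.4154],"\u03b8\u0307":[-0.3305,0.0006,2.4684,-0.0365],"tip":[-0.365,-0.4082,0.9227],"tau":[0.0,0.0,0.0,0.0]}
{"k":8,"q":[-0.0244,-0.1004,0.9903,0.4145],"\u03b8\u0307":[-0.3659,-0.0048,2.784,-0.0959],"tip":[-0.3713,-0.4129,0.9035],"tau":[0.0,0.0,0.0,0.0]}
{"k":9,"q":[-0.0301,-0.1005,1.0344,0.4123],"\u03b8\u0307":[-0.3957,-0.0069,3.1012,-0.2054],"tip":[-0.3778,-0.4179,0.8818],"tau":[0.0,0.0,0.0,0.0]}
{"k":10,"q":[-0.0362,-0.1005,1.0833,0.4081],"\u03b8\u0307":[-0.4182,-0.004,3.4187,-0.365],"tip":[-0.3842,-0.423,0.8574],"tau":[0.0,0.0,0.0,0.0]}
{"k":11,"q":[-0.0426,-0.1006,1.137,0.4011],"\u03b8\u0307":[-0.4312,0.0048,3.734,-0.5728],"tip":[-0.3903,-0.4279,0.8304],"tau":[0.0,0.0,0.0,0.0]}
{"k":12,"q":[-0.0491,-0.1004,1.1953,0.3907],"\u03b8\u0307":[-0.4322,0.0207,4.0444,-0.824],"tip":[-0.396,-0.4327,0.8008],"tau":[0.0,0.0,0.0,0.0]}
{"k":13,"q":[-0.0555,-0.0999,1.2583,0.3762],"\u03b8\u0307":[-0.4172,0.0495,4.3471,-1.1064],"tip":[-0.401,-0.437,0.7684],"tau":[0.0,0.0,0.0,0.0]}
{"k":14,"q":[-0.0615,-0.0988,1.3257,0.3574],"\u03b8\u0307":[-0.382,0.0952,4.6387,-1.4046],"tip":[-0.4053,-0.4407,0.7335],"tau":[0.0,0.0,0.0,0.0]}
{"k":15,"q":[-0.0669,-0.0969,1.3974,0.3341],"\u03b8\u0307":[-0.3237,0.1549,4.9158,-1.708],"tip":[-0.4086,-0.4436,0.6958],"tau":[0.0,0.0,0.0,0.0]}
{"k":16,"q":[-0.0711,-0.0941,1.4731,0.3062],"\u03b8\u0307":[-0.2399,0.2234,5.1756,-2.0077],"tip":[-0.4106,-0.4455,0.6555],"tau":[0.0,0.0,0.0,0.0]}
{"k":17,"q":[-0.0739,-0.0902,1.5525,0.2739],"\u03b8\u0307":[-0.1285,0.2953,5.4162,-2.2956],"tip":[-0.4113,-0.446,0.6126],"tau":[0.0,0.0,0.0,0.0]}
{"k":18,"q":[-0.0748,-0.0853,1.6354,0.2374],"\u03b8\u0307":[0.0121,0.3651,5.6368,-2.5636],"tip":[-0.4103,-0.445,0.5673],"tau":[0.0,0.0,0.0,0.0]}
{"k":19,"q":[-0.0734,-0.0793,1.7215,0.1971],"\u03b8\u0307":[0.183,0.427,5.8371,-2.8041],"tip":[-0.4074,-0.4421,0.5196],"tau":[0.0,0.0,0.0,0.0]}
{"k":20,"q":[-0.0692,-0.0725,1.8105,0.1535],"\u03b8\u0307":[0.3869,0.4774,6.0162,-3.0049],"tip":[-0.4022,-0.4371,0.4698],"tau":[0.0,0.0,0.0,0.0]}
{"k":21,"q":[-0.0616,-0.0651,1.9019,0.1072],"\u03b8\u0307":[0.625,0.5112,6.1733,-3.1535],"tip":[-0.3945,-0.4296,0.4183],"tau":[0.0,0.0,0.0,0.0]}
{"k":22,"q":[-0.0502,-0.0573,1.9955,0.0592],"\u03b8\u0307":[0.8985,0.5228,6.3067,-3.2356],"tip":[-0.3837,-0.4194,0.3654],"tau":[0.0,0.0,0.0,0.0]}
{"k":23,"q":[-0.0345,-0.0495,2.091,0.0106],"\u03b8\u0307":[1.2074,0.506,6.414,-3.2349],"tip":[-0.3696,-0.4061,0.3117],"tau":[0.0,0.0,0.0,0.0]}
{"k":24,"q":[-0.0139,-0.0423,2.1878,-0.0373],"\u03b8\u0307":[1.551,0.4533,6.4911,-3.1349],"tip":[-0.3517,-0.3897,0.258],"tau":[0.0,0.0,0.0,0.0]}
{"k":25,"q":[0.0122,-0.0362,2.2855,-0.0829],"\u03b8\u0307":[1.9267,0.3563,6.5326,-2.9205],"tip":[-0.3297,-0.37,0.2049],"tau":[0.0,0.0,0.0,0.0]}
{"k":26,"q":[0.0441,-0.0319,2.3836,-0.1243],"\u03b8\u0307":[2.3305,0.2049,6.5313,-2.5806],"tip":[-0.3032,-0.3469,0.1535],"tau":[0.0,0.0,0.0,0.0]}
{"k":27,"q":[0.0822,-0.0303,2.4812,-0.1597],"\u03b8\u0307":[2.7566,-0.0094,6.4792,-2.1074],"tip":[-0.2719,-0.3206,0.1048],"tau":[0.0,0.0,0.0,0.0]}
{"k":28,"q":[0.1269,-0.0324,2.5777,-0.1868],"\u03b8\u0307":[3.1986,-0.2833,6.3699,-1.4854],"tip":[-0.2358,-0.2913,0.0599],"tau":[0.0,0.0,0.0,0.0]}
{"k":29,"q":[0.1782,-0.0392,2.672,-0.2037],"\u03b8\u0307":[3.6462,-0.6379,6.1942,-0.7565],"tip":[-0.1949,-0.2594,0.0201],"tau":[0.0,0.0,0.0,0.0]}
{"k":30,"q":[0.2362,-0.052,2.7631,-0.209],"\u03b8\u0307":[4.0904,-1.0819,5.9481,0.0268],"tip":[-0.1496,-0.2254,-0.0134],"tau":[0.0,0.0,0.0,0.0]}
{"k":31,"q":[0.3009,-0.0722,2.8501,-0.2033],"\u03b8\u0307":[4.5225,-1.6293,5.6352,0.7449],"tip":[-0.1004,-0.1899,-0.0391],"tau":[0.0,0.0,0.0,0.0]}
{"k":32,"q":[0.3718,-0.101,2.9319,-0.1863],"\u03b8\u0307":[4.9339,-2.2019,5.2657,1.5352],"tip":[-0.0483,-0.1538,-0.0559],"tau":[0.0,0.0,0.0,0.0]}
{"k":33,"q":[0.4487,-0.1379,3.008,-0.157],"\u03b8\u0307":[5.3169,-2.6945,4.878,2.3868],"tip":[0.0056,-0.1181,-0.0626],"tau":[0.0,0.0,0.0,0.0]}
{"k":34,"q":[0.5312,-0.1805,3.0785,-0.1146],"\u03b8\u0307":[5.667,-2.9227,4.5467,3.2625],"tip":[0.0597,-0.0842,-0.0582],"tau":[0.0,0.0,0.0,0.0]}
{"k":35,"q":[0.6186,-0.223,3.1452,-0.0595],"\u03b8\u0307":[5.9863,-2.6324,4.3879,4.0467],"tip":[0.1122,-0.0537,-0.0422],"tau":[0.0,0.0,0.0,0.0]}
{"k":36,"q":[0.7106,-0.2558,3.2117,0.005],"\u03b8\u0307":[6.2796,-1.6136,4.5283,4.4597],"tip":[0.1609,-0.0288,-0.0153],"tau":[0.0,0.0,0.0,0.0]}
{"k":37,"q":[0.8068,-0.2685,3.2827,0.07],"\u03b8\u0307":[6.5332,-0.0507,4.9723,4.0285],"tip":[0.204,-0.012,0.02]}


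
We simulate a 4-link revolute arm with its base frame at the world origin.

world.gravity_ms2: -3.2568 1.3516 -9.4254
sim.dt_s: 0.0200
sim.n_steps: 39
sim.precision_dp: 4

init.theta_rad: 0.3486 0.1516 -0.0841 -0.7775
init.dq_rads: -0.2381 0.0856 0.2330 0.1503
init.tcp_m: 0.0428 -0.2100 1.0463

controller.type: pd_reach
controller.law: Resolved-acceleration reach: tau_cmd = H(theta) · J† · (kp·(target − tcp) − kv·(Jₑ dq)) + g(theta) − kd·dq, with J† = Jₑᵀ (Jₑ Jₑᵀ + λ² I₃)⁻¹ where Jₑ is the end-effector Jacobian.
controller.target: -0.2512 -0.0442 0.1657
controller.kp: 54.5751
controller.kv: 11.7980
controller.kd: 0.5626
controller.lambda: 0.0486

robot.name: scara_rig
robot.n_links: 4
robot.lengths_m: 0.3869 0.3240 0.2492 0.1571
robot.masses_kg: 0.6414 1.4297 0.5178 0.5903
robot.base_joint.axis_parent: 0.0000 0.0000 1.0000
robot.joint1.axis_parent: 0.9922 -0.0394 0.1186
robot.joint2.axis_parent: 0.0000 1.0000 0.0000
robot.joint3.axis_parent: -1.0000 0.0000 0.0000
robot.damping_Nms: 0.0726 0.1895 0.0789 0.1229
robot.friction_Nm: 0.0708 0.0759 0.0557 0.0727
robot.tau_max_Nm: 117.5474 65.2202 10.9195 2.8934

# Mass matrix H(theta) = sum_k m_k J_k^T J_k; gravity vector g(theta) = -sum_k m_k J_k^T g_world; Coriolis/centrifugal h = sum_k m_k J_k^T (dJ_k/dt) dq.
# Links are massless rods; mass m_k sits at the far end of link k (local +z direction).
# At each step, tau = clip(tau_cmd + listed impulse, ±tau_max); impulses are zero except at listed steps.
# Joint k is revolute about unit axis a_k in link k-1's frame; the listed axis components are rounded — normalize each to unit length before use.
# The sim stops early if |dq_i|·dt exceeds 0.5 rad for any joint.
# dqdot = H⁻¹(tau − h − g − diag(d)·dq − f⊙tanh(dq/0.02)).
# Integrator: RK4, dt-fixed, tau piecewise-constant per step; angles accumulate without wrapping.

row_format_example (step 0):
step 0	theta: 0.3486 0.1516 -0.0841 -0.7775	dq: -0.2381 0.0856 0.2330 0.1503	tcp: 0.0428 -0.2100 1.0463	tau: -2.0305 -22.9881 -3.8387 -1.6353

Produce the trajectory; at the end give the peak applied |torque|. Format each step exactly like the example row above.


step 1	theta: 0.3535 0.1385 -0.0947 -0.8501	dq: 0.6032 -1.3392 -1.2279 -6.9556	tcp: 0.0405 -0.2089 1.0394	tau: -1.8652 -15.6068 -1.9956 2.5209
step 2	theta: 0.3562 0.1092 -0.1212 -0.9605	dq: -0.1363 -1.6158 -1.5349 -4.1847	tcp: 0.0307 -0.2020 1.0296	tau: -0.7941 -8.0514 -1.2159 0.1945
step 3	theta: 0.3559 0.0735 -0.1587 -1.0485	dq: 0.0172 -1.9537 -2.1878 -4.5832	tcp: 0.0149 -0.1901 1.0225	tau: -0.4873 -3.3918 -0.5810 0.2658
step 4	theta: 0.3516 0.0335 -0.2055 -1.1367	dq: -0.2869 -2.0620 -2.5781 -4.2026	tcp: -0.0042 -0.1759 1.0144	tau: 0.0592 0.1027 -0.2060 -0.0739
step 5	theta: 0.3502 -0.0084 -0.2631 -1.2172	dq: 0.0272 -2.1241 -3.1329 -3.8607	tcp: -0.0253 -0.1606 1.0053	tau: 0.1693 2.3988 0.0359 -0.2687
step 6	theta: 0.3467 -0.0504 -0.3289 -1.2932	dq: -0.2556 -2.0839 -3.5005 -3.7062	tcp: -0.0475 -0.1451 0.9945	tau: 0.6416 4.0564 0.2209 -0.2847
step 7	theta: 0.3456 -0.0919 -0.4038 -1.3629	dq: 0.0341 -2.0601 -3.9598 -3.3009	tcp: -0.0699 -0.1302 0.9818	tau: 0.7426 5.0436 0.3104 -0.4068
step 8	theta: 0.3459 -0.1324 -0.4869 -1.4268	dq: 0.0258 -2.0012 -4.3583 -3.0700	tcp: -0.0920 -0.1163 0.9671	tau: 1.0044 5.6951 0.4183 -0.3820
step 9	theta: 0.3476 -0.1720 -0.5779 -1.4846	dq: 0.1288 -1.9571 -4.7429 -2.7171	tcp: -0.1134 -0.1037 0.9504	tau: 1.1603 6.0132 0.4981 -0.4131
step 10	theta: 0.3516 -0.2109 -0.6763 -1.5355	dq: 0.2518 -1.9356 -5.0974 -2.3688	tcp: -0.1337 -0.0927 0.9317	tau: 1.2425 6.0802 0.5725 -0.4220
step 11	theta: 0.3579 -0.2496 -0.7815 -1.5792	dq: 0.3713 -1.9419 -5.4177 -1.9992	tcp: -0.1527 -0.0832 0.9112	tau: 1.2498 5.9585 0.6506 -0.4337
step 12	theta: 0.3665 -0.2888 -0.8926 -1.6153	dq: 0.4786 -1.9812 -5.6982 -1.6087	tcp: -0.1702 -0.0754 0.8890	tau: 1.1749 5.6917 0.7354 -0.4531
step 13	theta: 0.3770 -0.3291 -1.0090 -1.6435	dq: 0.5697 -2.0579 -5.9310 -1.2004	tcp: -0.1858 -0.0690 0.8653	tau: 1.0169 5.3188 0.8251 -0.4821
step 14	theta: 0.3891 -0.3714 -1.1295 -1.6634	dq: 0.6425 -2.1755 -6.1064 -0.7809	tcp: -0.1995 -0.0639 0.8403	tau: 0.7859 4.8773 0.9154 -0.5200
step 15	theta: 0.4024 -0.4165 -1.2528 -1.6749	dq: 0.6966 -2.3367 -6.2139 -0.3589	tcp: -0.2110 -0.0599 0.8143	tau: 0.5052 4.4031 0.9997 -0.5640
step 16	theta: 0.4167 -0.4652 -1.3775 -1.6780	dq: 0.7347 -2.5437 -6.2427 0.0206	tcp: -0.2201 -0.0566 0.7877	tau: 0.2113 3.9233 1.0690 -0.5854
step 17	theta: 0.4316 -0.5186 -1.5020 -1.6752	dq: 0.7642 -2.7979 -6.1913 0.2633	tcp: -0.2266 -0.0536 0.7607	tau: -0.0365 3.4443 1.1140 -0.5186
step 18	theta: 0.4471 -0.5776 -1.6246 -1.6664	dq: 0.7879 -3.1013 -6.0532 0.6211	tcp: -0.2305 -0.0506 0.7339	tau: -0.2213 3.0012 1.1308 -0.5488
step 19	theta: 0.4632 -0.6431 -1.7435 -1.6509	dq: 0.8192 -3.4538 -5.8173 0.9182	tcp: -0.2322 -0.0474 0.7078	tau: -0.2923 2.5799 1.1020 -0.5552
step 20	theta: 0.4800 -0.7161 -1.8567 -1.6301	dq: 0.8686 -3.8546 -5.4907 1.1465	tcp: -0.2320 -0.0436 0.6828	tau: -0.2114 2.1863 1.0236 -0.5358
step 21	theta: 0.4982 -0.7977 -1.9627 -1.6055	dq: 0.9485 -4.3015 -5.0851 1.2930	tcp: -0.2303 -0.0391 0.6592	tau: 0.0534 1.8287 0.8926 -0.4850
step 22	theta: 0.5184 -0.8886 -2.0598 -1.5788	dq: 1.0719 -4.7905 -4.6169 1.3475	tcp: -0.2277 -0.0336 0.6372	tau: 0.5233 1.5297 0.7092 -0.3988
step 23	theta: 0.5417 -0.9897 -2.1472 -1.5520	dq: 1.2506 -5.3146 -4.1062 1.3018	tcp: -0.2249 -0.0271 0.6168	tau: 1.1959 1.3394 0.4761 -0.2746
step 24	theta: 0.5691 -1.1015 -2.2241 -1.5271	dq: 1.4943 -5.8596 -3.5734 1.1489	tcp: -0.2225 -0.0197 0.5977	tau: 2.0149 1.3435 0.1969 -0.1108
step 25	theta: 0.6022 -1.2242 -2.2903 -1.5063	dq: 1.8080 -6.3997 -3.0371 0.8838	tcp: -0.2212 -0.0116 0.5792	tau: 2.8284 1.6580 -0.1259 0.0929
step 26	theta: 0.6421 -1.3572 -2.3459 -1.4918	dq: 2.1881 -6.8909 -2.5123 0.5080	tcp: -0.2216 -0.0032 0.5606	tau: 3.3668 2.3908 -0.4912 0.3321
step 27	theta: 0.6900 -1.4989 -2.3913 -1.4856	dq: 2.6164 -7.2699 -2.0085 0.0411	tcp: -0.2239 0.0047 0.5412	tau: 3.3040 3.5654 -0.8977 0.5922
step 28	theta: 0.7464 -1.6464 -2.4267 -1.4876	dq: 3.0359 -7.4701 -1.5266 -0.2835	tcp: -0.2283 0.0110 0.5200	tau: 2.2565 5.0243 -1.3415 0.7130
step 29	theta: 0.8106 -1.7955 -2.4527 -1.4970	dq: 3.3987 -7.4186 -1.0559 -0.7233	tcp: -0.2342 0.0145 0.4966	tau: 0.7129 6.4352 -1.8084 0.8942
step 30	theta: 0.8807 -1.9409 -2.4694 -1.5140	dq: 3.6336 -7.1059 -0.6008 -1.0337	tcp: -0.2408 0.0143 0.4713	tau: -1.0463 7.5023 -2.2616 0.9862
step 31	theta: 0.9537 -2.0778 -2.4771 -1.5354	dq: 3.6711 -6.5678 -0.1611 -1.1234	tcp: -0.2472 0.0101 0.4448	tau: -2.5274 8.0024 -2.6661 0.9507
step 32	theta: 1.0253 -2.2024 -2.4765 -1.5567	dq: 3.4758 -5.8869 0.2206 -0.9913	tcp: -0.2524 0.0023 0.4181	tau: -3.3881 7.9105 -2.9529 0.8046
step 33	theta: 1.0910 -2.3129 -2.4689 -1.5743	dq: 3.0625 -5.1551 0.5427 -0.7144	tcp: -0.2557 -0.0079 0.3925	tau: -3.5687 7.3755 -3.1384 0.6065
step 34	theta: 1.1469 -2.4090 -2.4556 -1.5860	dq: 2.4965 -4.4493 0.7808 -0.4075	tcp: -0.2572 -0.0190 0.3688	tau: -3.2214 6.6163 -3.2250 0.4282
step 35	theta: 1.1909 -2.4916 -2.4385 -1.5922	dq: 1.8695 -3.8153 0.9222 -0.1589	tcp: -0.2572 -0.0294 0.3475	tau: -2.5811 5.8121 -3.2251 0.3154
step 36	theta: 1.2225 -2.5625 -2.4195 -1.5943	dq: 1.2689 -3.2679 0.9781 -0.0191	tcp: -0.2563 -0.0381 0.3286	tau: -1.8533 5.0718 -3.1655 0.2865
step 37	theta: 1.2431 -2.6232 -2.3999 -1.5951	dq: 0.7591 -2.8013 0.9736 -0.0126	tcp: -0.2549 -0.0448 0.3118	tau: -1.1697 4.4530 -3.0744 0.3455
step 38	theta: 1.2542 -2.6753 -2.3808 -1.5954	dq: 0.3429 -2.4046 0.9367 0.0123	tcp: -0.2533 -0.0493 0.2969	tau: -0.6305 3.8634 -2.9770 0.3799
step 39	theta: 1.2582 -2.7200 -2.3626 -1.5960	dq: 0.0380 -2.0680 0.8825 -0.0122	tcp: -0.2516 -0.0521 0.2837
max |tau| (N·m): 22.9881


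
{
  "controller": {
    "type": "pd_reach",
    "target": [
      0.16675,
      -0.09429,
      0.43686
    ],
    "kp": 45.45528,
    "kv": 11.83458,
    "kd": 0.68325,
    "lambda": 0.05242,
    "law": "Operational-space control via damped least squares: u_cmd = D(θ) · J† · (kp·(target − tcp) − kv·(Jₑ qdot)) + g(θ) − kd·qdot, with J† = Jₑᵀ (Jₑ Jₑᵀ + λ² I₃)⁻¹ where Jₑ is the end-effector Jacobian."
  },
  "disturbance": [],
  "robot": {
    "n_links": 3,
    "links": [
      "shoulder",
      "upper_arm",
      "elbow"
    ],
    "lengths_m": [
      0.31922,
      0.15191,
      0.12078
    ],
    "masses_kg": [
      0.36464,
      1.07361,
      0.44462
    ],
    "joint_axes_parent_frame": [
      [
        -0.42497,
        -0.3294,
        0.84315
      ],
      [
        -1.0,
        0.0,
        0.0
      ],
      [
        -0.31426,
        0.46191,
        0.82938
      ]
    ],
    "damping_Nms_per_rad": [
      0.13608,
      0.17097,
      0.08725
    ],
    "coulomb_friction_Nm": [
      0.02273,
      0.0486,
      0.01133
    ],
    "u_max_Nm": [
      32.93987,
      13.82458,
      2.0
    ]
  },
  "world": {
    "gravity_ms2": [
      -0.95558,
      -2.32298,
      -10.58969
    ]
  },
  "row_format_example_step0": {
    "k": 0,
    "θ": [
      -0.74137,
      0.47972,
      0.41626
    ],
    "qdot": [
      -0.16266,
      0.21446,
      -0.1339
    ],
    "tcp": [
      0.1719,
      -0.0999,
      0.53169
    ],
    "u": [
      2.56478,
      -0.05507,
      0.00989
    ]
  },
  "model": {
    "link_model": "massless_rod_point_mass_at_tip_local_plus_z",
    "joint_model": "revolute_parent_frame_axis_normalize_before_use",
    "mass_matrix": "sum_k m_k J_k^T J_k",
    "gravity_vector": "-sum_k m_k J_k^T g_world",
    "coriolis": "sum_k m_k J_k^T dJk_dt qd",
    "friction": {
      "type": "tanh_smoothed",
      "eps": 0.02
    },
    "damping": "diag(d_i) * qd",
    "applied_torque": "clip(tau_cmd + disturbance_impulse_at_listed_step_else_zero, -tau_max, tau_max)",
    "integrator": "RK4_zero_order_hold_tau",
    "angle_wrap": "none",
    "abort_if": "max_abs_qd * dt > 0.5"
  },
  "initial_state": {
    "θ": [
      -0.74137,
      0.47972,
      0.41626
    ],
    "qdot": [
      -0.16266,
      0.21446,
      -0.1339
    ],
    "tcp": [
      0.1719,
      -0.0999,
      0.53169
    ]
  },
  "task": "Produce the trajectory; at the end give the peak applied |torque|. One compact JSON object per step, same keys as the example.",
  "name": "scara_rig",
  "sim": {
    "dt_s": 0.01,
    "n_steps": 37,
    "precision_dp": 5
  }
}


{"k":1,"\u03b8":[-0.74265,0.48076,0.42133],"qdot":[-0.11397,0.05215,0.85134],"tcp":[0.17239,-0.10002,0.53128],"u":[2.58525,0.00972,-0.67498]}
{"k":2,"\u03b8":[-0.74543,0.48597,0.40364],"qdot":[-0.38065,0.80777,-3.41131],"tcp":[0.17239,-0.10029,0.53126],"u":[2.64294,-0.32972,2.0]}
{"k":3,"\u03b8":[-0.74301,0.47543,0.47392],"qdot":[0.59431,-2.23153,13.73721],"tcp":[0.17432,-0.1,0.52961],"u":[2.46658,0.99682,-2.0]}
{"k":4,"\u03b8":[-0.74608,0.47992,0.47015],"qdot":[-0.88681,2.15354,-9.29259],"tcp":[0.17496,-0.10023,0.52908],"u":[3.06399,-1.0559,2.0]}
{"k":5,"\u03b8":[-0.74659,0.47566,0.5133],"qdot":[0.44906,-2.06393,12.87304],"tcp":[0.1765,-0.10019,0.52765],"u":[2.62054,0.91684,-2.0]}
{"k":6,"\u03b8":[-0.75047,0.48099,0.50466],"qdot":[-0.9231,2.17069,-9.49578],"tcp":[0.17709,-0.10068,0.52716],"u":[3.28059,-1.01555,2.0]}
{"k":7,"\u03b8":[-0.75147,0.47663,0.54718],"qdot":[0.39208,-2.08397,12.86967],"tcp":[0.17857,-0.10079,0.52569],"u":[2.71064,0.93327,-2.0]}
{"k":8,"\u03b8":[-0.75565,0.48182,0.53816],"qdot":[-0.9344,2.15687,-9.52864],"tcp":[0.17916,-0.10146,0.52519],"u":[3.45882,-0.97056,2.0]}
{"k":9,"\u03b8":[-0.75697,0.47728,0.58074],"qdot":[0.34692,-2.09877,12.88396],"tcp":[0.18058,-0.10166,0.52368],"u":[2.77176,0.9372,-2.0]}
{"k":10,"\u03b8":[-0.76132,0.48234,0.57162],"qdot":[-0.93428,2.1432,-9.53739],"tcp":[0.18117,-0.10245,0.52317],"u":[3.61002,-0.93594,2.0]}
{"k":11,"\u03b8":[-0.76288,0.47769,0.61426],"qdot":[0.30912,-2.10455,12.88899],"tcp":[0.18254,-0.1027,0.52163],"u":[2.81044,0.92885,-2.0]}
{"k":12,"\u03b8":[-0.76732,0.48264,0.60516],"qdot":[-0.92515,2.12899,-9.52851],"tcp":[0.18313,-0.10357,0.52111],"u":[3.73871,-0.90931,2.0]}
{"k":13,"\u03b8":[-0.76905,0.47793,0.64779],"qdot":[0.27674,-2.10234,12.88195],"tcp":[0.18443,-0.10383,0.51954],"u":[2.83115,0.91057,-2.0]}
{"k":14,"\u03b8":[-0.77351,0.48279,0.63883],"qdot":[-0.9087,2.11311,-9.50365],"tcp":[0.18503,-0.10474,0.51902],"u":[3.84814,-0.88862,2.0]}
{"k":15,"\u03b8":[-0.77535,0.47807,0.68136],"qdot":[0.2484,-2.09306,12.86156],"tcp":[0.18627,-0.105,0.51743],"u":[2.83739,0.88423,-2.0]}
{"k":16,"\u03b8":[-0.77979,0.48283,0.67264],"qdot":[-0.88625,2.0947,-9.46381],"tcp":[0.18686,-0.10593,0.5169],"u":[3.94071,-0.8723,2.0]}
{"k":17,"\u03b8":[-0.78171,0.47815,0.715],"qdot":[0.22311,-2.07746,12.82715],"tcp":[0.18803,-0.10615,0.5153],"u":[2.83195,0.85135,-2.0]}
{"k":18,"\u03b8":[-0.78606,0.48281,0.7066],"qdot":[-0.85887,2.07315,-9.40981],"tcp":[0.18863,-0.10708,0.51476],"u":[4.01822,-0.85917,2.0]}
{"k":19,"\u03b8":[-0.78803,0.4782,0.74869],"qdot":[0.20014,-2.05624,12.77855],"tcp":[0.18973,-0.10725,0.51315],"u":[2.81703,0.81318,-2.0]}
{"k":20,"\u03b8":[-0.79227,0.48275,0.7407],"qdot":[-0.82741,2.04803,-9.34243],"tcp":[0.19032,-0.10817,0.51261],"u":[4.08205,-0.84832,2.0]}
{"k":21,"\u03b8":[-0.79427,0.47823,0.78243],"qdot":[0.1791,-2.03016,12.71615],"tcp":[0.19135,-0.10828,0.511],"u":[2.79421,0.77088,-2.0]}
{"k":22,"\u03b8":[-0.79837,0.48267,0.77492],"qdot":[-0.79254,2.01904,-9.26255],"tcp":[0.19194,-0.10917,0.51046],"u":[4.13316,-0.83897,2.0]}
{"k":23,"\u03b8":[-0.80036,0.47826,0.81621],"qdot":[0.15974,-1.99992,12.64031],"tcp":[0.1929,-0.10922,0.50886],"u":[2.76474,0.72546,-2.0]}
{"k":24,"\u03b8":[-0.80429,0.48256,0.80925],"qdot":[-0.75483,1.98602,-9.1712],"tcp":[0.19348,-0.11007,0.50831],"u":[4.17232,-0.83054,2.0]}
{"k":25,"\u03b8":[-0.80627,0.47828,0.85002],"qdot":[0.1415,-1.96557,12.55019],"tcp":[0.19436,-0.11005,0.50673],"u":[2.73047,0.67753,-2.0]}
{"k":26,"\u03b8":[-0.81002,0.48244,0.84363],"qdot":[-0.71502,1.94911,-9.06947],"tcp":[0.19494,-0.11085,0.50618],"u":[4.20075,-0.82259,2.0]}
{"k":27,"\u03b8":[-0.81198,0.4783,0.8838],"qdot":[0.12384,-1.92727,12.44595],"tcp":[0.19574,-0.11076,0.50462],"u":[2.69333,0.62769,-2.0]}
{"k":28,"\u03b8":[-0.81553,0.48231,0.87803],"qdot":[-0.67389,1.90857,-8.9584],"tcp":[0.1963,-0.1115,0.50407],"u":[4.21987,-0.81476,2.0]}
{"k":29,"\u03b8":[-0.81745,0.47832,0.91754],"qdot":[0.10653,-1.88563,12.3291],"tcp":[0.19703,-0.11134,0.50253],"u":[2.65466,0.57671,-2.0]}
{"k":30,"\u03b8":[-0.82081,0.48216,0.91241],"qdot":[-0.63203,1.86463,-8.83918],"tcp":[0.19759,-0.11203,0.50199],"u":[4.23084,-0.80672,2.0]}
{"k":31,"\u03b8":[-0.82268,0.47833,0.95121],"qdot":[0.08946,-1.84123,12.20094],"tcp":[0.19824,-0.11181,0.50047],"u":[2.6155,0.52533,-2.0]}
{"k":32,"\u03b8":[-0.82585,0.48201,0.94673],"qdot":[-0.58993,1.81757,-8.71328],"tcp":[0.19878,-0.11244,0.49993],"u":[4.23466,-0.79816,2.0]}
{"k":33,"\u03b8":[-0.82768,0.47834,0.98476],"qdot":[0.07255,-1.79457,12.06255],"tcp":[0.19936,-0.11214,0.49846],"u":[2.57675,0.47412,-2.0]}
{"k":34,"\u03b8":[-0.83065,0.48183,0.98093],"qdot":[-0.54802,1.76778,-8.58226],"tcp":[0.19988,-0.11272,0.49792],"u":[4.23228,-0.7889,2.0]}
{"k":35,"\u03b8":[-0.83242,0.47832,1.01816],"qdot":[0.05573,-1.74609,11.91506],"tcp":[0.20039,-0.11237,0.49648],"u":[2.53921,0.42359,-2.0]}
{"k":36,"\u03b8":[-0.83521,0.48164,1.01498],"qdot":[-0.50667,1.71569,-8.44772],"tcp":[0.20089,-0.11288,0.49595],"u":[4.22463,-0.77881,2.0]}
{"k":37,"\u03b8":[-0.83694,0.47829,1.05138],"qdot":[0.03896,-1.69619,11.75968],"tcp":[0.20133,-0.11248,0.49455]}
{"summary": "max |u| (N\u00b7m): 4.23466"}


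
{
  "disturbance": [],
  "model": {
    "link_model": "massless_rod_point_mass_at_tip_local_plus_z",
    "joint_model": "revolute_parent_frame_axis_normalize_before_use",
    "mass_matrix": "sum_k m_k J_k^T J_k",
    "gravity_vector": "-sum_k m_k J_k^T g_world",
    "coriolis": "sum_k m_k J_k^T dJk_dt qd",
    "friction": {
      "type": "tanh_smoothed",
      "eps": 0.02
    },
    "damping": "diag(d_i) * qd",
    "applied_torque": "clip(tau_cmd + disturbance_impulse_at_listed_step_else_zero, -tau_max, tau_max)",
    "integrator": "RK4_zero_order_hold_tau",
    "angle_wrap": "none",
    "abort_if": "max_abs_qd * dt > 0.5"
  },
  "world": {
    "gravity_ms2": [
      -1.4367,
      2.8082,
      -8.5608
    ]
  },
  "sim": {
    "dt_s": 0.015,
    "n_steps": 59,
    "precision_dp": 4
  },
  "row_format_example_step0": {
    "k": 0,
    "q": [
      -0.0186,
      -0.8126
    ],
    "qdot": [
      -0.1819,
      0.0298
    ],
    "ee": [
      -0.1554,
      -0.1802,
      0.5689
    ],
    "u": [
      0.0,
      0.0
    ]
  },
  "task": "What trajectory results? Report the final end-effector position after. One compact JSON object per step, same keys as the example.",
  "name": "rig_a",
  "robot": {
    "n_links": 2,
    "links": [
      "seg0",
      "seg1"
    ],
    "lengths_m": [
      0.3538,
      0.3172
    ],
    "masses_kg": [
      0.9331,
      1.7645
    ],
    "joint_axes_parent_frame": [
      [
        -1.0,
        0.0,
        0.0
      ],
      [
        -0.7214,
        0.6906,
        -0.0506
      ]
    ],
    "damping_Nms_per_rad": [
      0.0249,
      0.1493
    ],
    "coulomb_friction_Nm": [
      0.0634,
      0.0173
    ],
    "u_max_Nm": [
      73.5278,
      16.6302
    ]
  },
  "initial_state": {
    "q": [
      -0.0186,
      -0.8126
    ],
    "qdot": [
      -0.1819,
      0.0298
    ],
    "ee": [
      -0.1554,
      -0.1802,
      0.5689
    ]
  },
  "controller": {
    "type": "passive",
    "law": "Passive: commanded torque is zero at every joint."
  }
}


{"k":1,"q":[-0.02,-0.8159],"qdot":[-0.0064,-0.4612],"ee":[-0.1559,-0.1816,0.5679],"u":[0.0,0.0]}
{"k":2,"q":[-0.0188,-0.8264],"qdot":[0.1614,-0.9369],"ee":[-0.1574,-0.1826,0.5656],"u":[0.0,0.0]}
{"k":3,"q":[-0.0152,-0.8439],"qdot":[0.3259,-1.4037],"ee":[-0.1598,-0.1833,0.5621],"u":[0.0,0.0]}
{"k":4,"q":[-0.0091,-0.8684],"qdot":[0.4884,-1.8631],"ee":[-0.1631,-0.1837,0.5574],"u":[0.0,0.0]}
{"k":5,"q":[-0.0005,-0.8998],"qdot":[0.6494,-2.3157],"ee":[-0.1672,-0.1837,0.5512],"u":[0.0,0.0]}
{"k":6,"q":[0.0104,-0.9379],"qdot":[0.8095,-2.7618],"ee":[-0.1719,-0.1834,0.5437],"u":[0.0,0.0]}
{"k":7,"q":[0.0238,-0.9826],"qdot":[0.9689,-3.2006],"ee":[-0.1771,-0.1827,0.5347],"u":[0.0,0.0]}
{"k":8,"q":[0.0395,-1.0338],"qdot":[1.1276,-3.6312],"ee":[-0.1826,-0.1815,0.524],"u":[0.0,0.0]}
{"k":9,"q":[0.0576,-1.0915],"qdot":[1.2851,-4.0518],"ee":[-0.1881,-0.1799,0.5117],"u":[0.0,0.0]}
{"k":10,"q":[0.078,-1.1553],"qdot":[1.4408,-4.4602],"ee":[-0.1935,-0.1777,0.4977],"u":[0.0,0.0]}
{"k":11,"q":[0.1008,-1.2252],"qdot":[1.5935,-4.8536],"ee":[-0.1985,-0.175,0.4818],"u":[0.0,0.0]}
{"k":12,"q":[0.1258,-1.3009],"qdot":[1.7418,-5.2291],"ee":[-0.2026,-0.1718,0.4642],"u":[0.0,0.0]}
{"k":13,"q":[0.153,-1.382],"qdot":[1.8836,-5.5838],"ee":[-0.2058,-0.1679,0.4448],"u":[0.0,0.0]}
{"k":14,"q":[0.1823,-1.4683],"qdot":[2.0167,-5.9152],"ee":[-0.2075,-0.1635,0.4237],"u":[0.0,0.0]}
{"k":15,"q":[0.2134,-1.5593],"qdot":[2.138,-6.2213],"ee":[-0.2076,-0.1585,0.4009],"u":[0.0,0.0]}
{"k":16,"q":[0.2463,-1.6548],"qdot":[2.2446,-6.5011],"ee":[-0.2057,-0.1528,0.3767],"u":[0.0,0.0]}
{"k":17,"q":[0.2807,-1.7542],"qdot":[2.3328,-6.7548],"ee":[-0.2017,-0.1465,0.3512],"u":[0.0,0.0]}
{"k":18,"q":[0.3162,-1.8573],"qdot":[2.3988,-6.9837],"ee":[-0.1953,-0.1397,0.3247],"u":[0.0,0.0]}
{"k":19,"q":[0.3525,-1.9636],"qdot":[2.439,-7.1904],"ee":[-0.1864,-0.1322,0.2974],"u":[0.0,0.0]}
{"k":20,"q":[0.3892,-2.0729],"qdot":[2.4496,-7.3786],"ee":[-0.1749,-0.124,0.2696],"u":[0.0,0.0]}
{"k":21,"q":[0.4259,-2.1849],"qdot":[2.4279,-7.5527],"ee":[-0.1608,-0.1151,0.2414],"u":[0.0,0.0]}
{"k":22,"q":[0.4619,-2.2994],"qdot":[2.3726,-7.7175],"ee":[-0.1442,-0.1052,0.2132],"u":[0.0,0.0]}
{"k":23,"q":[0.4969,-2.4164],"qdot":[2.2854,-7.8773],"ee":[-0.1251,-0.0943,0.1852],"u":[0.0,0.0]}
{"k":24,"q":[0.5303,-2.5357],"qdot":[2.1732,-8.0354],"ee":[-0.1037,-0.082,0.1577],"u":[0.0,0.0]}
{"k":25,"q":[0.562,-2.6575],"qdot":[2.0509,-8.1923],"ee":[-0.0801,-0.0681,0.131],"u":[0.0,0.0]}
{"k":26,"q":[0.5919,-2.7815],"qdot":[1.9447,-8.3452],"ee":[-0.0548,-0.0521,0.1055],"u":[0.0,0.0]}
{"k":27,"q":[0.6206,-2.9078],"qdot":[1.8934,-8.4865],"ee":[-0.0279,-0.0337,0.0817],"u":[0.0,0.0]}
{"k":28,"q":[0.6493,-3.036],"qdot":[1.9441,-8.6051],"ee":[0.0,-0.0126,0.0598],"u":[0.0,0.0]}
{"k":29,"q":[0.6797,-3.1657],"qdot":[2.1376,-8.6913],"ee":[0.0284,0.0111,0.0403],"u":[0.0,0.0]}
{"k":30,"q":[0.7142,-3.2965],"qdot":[2.4869,-8.7437],"ee":[0.0568,0.0376,0.0231],"u":[0.0,0.0]}
{"k":31,"q":[0.7549,-3.4279],"qdot":[2.9638,-8.7749],"ee":[0.0846,0.0663,0.0078],"u":[0.0,0.0]}
{"k":32,"q":[0.8034,-3.5598],"qdot":[3.5076,-8.8095],"ee":[0.1111,0.0969,-0.0062],"u":[0.0,0.0]}
{"k":33,"q":[0.8601,-3.6924],"qdot":[4.0511,-8.8764],"ee":[0.1361,0.1292,-0.0198],"u":[0.0,0.0]}
{"k":34,"q":[0.9247,-3.8264],"qdot":[4.5438,-9.0],"ee":[0.1591,0.1628,-0.0339],"u":[0.0,0.0]}
{"k":35,"q":[0.9961,-3.9628],"qdot":[4.96,-9.1974],"ee":[0.1798,0.1976,-0.0494],"u":[0.0,0.0]}
{"k":36,"q":[1.0731,-4.1027],"qdot":[5.2949,-9.4778],"ee":[0.1978,0.2337,-0.0667],"u":[0.0,0.0]}
{"k":37,"q":[1.1546,-4.2475],"qdot":[5.5564,-9.8451],"ee":[0.2126,0.2708,-0.0864],"u":[0.0,0.0]}
{"k":38,"q":[1.2395,-4.3985],"qdot":[5.7587,-10.2988],"ee":[0.2235,0.309,-0.1085],"u":[0.0,0.0]}
{"k":39,"q":[1.3271,-4.5569],"qdot":[5.9173,-10.8352],"ee":[0.2298,0.3481,-0.1332],"u":[0.0,0.0]}
{"k":40,"q":[1.4169,-4.7239],"qdot":[6.0473,-11.447],"ee":[0.2305,0.3874,-0.1604],"u":[0.0,0.0]}
{"k":41,"q":[1.5084,-4.9006],"qdot":[6.1622,-12.1217],"ee":[0.2246,0.4265,-0.1896],"u":[0.0,0.0]}
{"k":42,"q":[1.6017,-5.0878],"qdot":[6.2732,-12.8392],"ee":[0.2111,0.464,-0.2203],"u":[0.0,0.0]}
{"k":43,"q":[1.6967,-5.2859],"qdot":[6.389,-13.569],"ee":[0.1893,0.4986,-0.2517],"u":[0.0,0.0]}
{"k":44,"q":[1.7934,-5.4947],"qdot":[6.5154,-14.2669],"ee":[0.1588,0.5283,-0.2827],"u":[0.0,0.0]}
{"k":45,"q":[1.8922,-5.7134],"qdot":[6.6549,-14.8728],"ee":[0.12,0.5508,-0.3116],"u":[0.0,0.0]}
{"k":46,"q":[1.9931,-5.9401],"qdot":[6.8061,-15.3135],"ee":[0.0744,0.5639,-0.3371],"u":[0.0,0.0]}
{"k":47,"q":[2.0964,-6.1716],"qdot":[6.9642,-15.5115],"ee":[0.0245,0.566,-0.3577],"u":[0.0,0.0]}
{"k":48,"q":[2.2021,-6.4039],"qdot":[7.1228,-15.4028],"ee":[-0.0263,0.5561,-0.3723],"u":[0.0,0.0]}
{"k":49,"q":[2.3101,-6.632],"qdot":[7.2758,-14.9556],"ee":[-0.0742,0.5349,-0.381],"u":[0.0,0.0]}
{"k":50,"q":[2.4203,-6.8509],"qdot":[7.4201,-14.1821],"ee":[-0.116,0.504,-0.3842],"u":[0.0,0.0]}
{"k":51,"q":[2.5326,-7.0561],"qdot":[7.556,-13.1324],"ee":[-0.1497,0.466,-0.3835],"u":[0.0,0.0]}
{"k":52,"q":[2.6469,-7.2438],"qdot":[7.6842,-11.8751],"ee":[-0.1746,0.4236,-0.3804],"u":[0.0,0.0]}
{"k":53,"q":[2.7631,-7.4116],"qdot":[7.8021,-10.477],"ee":[-0.1914,0.3791,-0.3766],"u":[0.0,0.0]}
{"k":54,"q":[2.8809,-7.5577],"qdot":[7.9001,-8.9903],"ee":[-0.2013,0.3343,-0.3734],"u":[0.0,0.0]}
{"k":55,"q":[2.9999,-7.6811],"qdot":[7.9601,-7.4512],"ee":[-0.2062,0.29,-0.3718],"u":[0.0,0.0]}
{"k":56,"q":[3.1194,-7.7811],"qdot":[7.956,-5.884],"ee":[-0.2078,0.2468,-0.3723],"u":[0.0,0.0]}
{"k":57,"q":[3.2381,-7.8576],"qdot":[7.8575,-4.3071],"ee":[-0.2074,0.2048,-0.375],"u":[0.0,0.0]}
{"k":58,"q":[3.3545,-7.9104],"qdot":[7.6351,-2.7377],"ee":[-0.2065,0.1636,-0.3799],"u":[0.0,0.0]}
{"k":59,"q":[3.4664,-7.9398],"qdot":[7.2662,-1.1936],"ee":[-0.2057,0.123,-0.387]}
{"summary": "final ee position (m): -0.2057 0.1230 -0.3870"}


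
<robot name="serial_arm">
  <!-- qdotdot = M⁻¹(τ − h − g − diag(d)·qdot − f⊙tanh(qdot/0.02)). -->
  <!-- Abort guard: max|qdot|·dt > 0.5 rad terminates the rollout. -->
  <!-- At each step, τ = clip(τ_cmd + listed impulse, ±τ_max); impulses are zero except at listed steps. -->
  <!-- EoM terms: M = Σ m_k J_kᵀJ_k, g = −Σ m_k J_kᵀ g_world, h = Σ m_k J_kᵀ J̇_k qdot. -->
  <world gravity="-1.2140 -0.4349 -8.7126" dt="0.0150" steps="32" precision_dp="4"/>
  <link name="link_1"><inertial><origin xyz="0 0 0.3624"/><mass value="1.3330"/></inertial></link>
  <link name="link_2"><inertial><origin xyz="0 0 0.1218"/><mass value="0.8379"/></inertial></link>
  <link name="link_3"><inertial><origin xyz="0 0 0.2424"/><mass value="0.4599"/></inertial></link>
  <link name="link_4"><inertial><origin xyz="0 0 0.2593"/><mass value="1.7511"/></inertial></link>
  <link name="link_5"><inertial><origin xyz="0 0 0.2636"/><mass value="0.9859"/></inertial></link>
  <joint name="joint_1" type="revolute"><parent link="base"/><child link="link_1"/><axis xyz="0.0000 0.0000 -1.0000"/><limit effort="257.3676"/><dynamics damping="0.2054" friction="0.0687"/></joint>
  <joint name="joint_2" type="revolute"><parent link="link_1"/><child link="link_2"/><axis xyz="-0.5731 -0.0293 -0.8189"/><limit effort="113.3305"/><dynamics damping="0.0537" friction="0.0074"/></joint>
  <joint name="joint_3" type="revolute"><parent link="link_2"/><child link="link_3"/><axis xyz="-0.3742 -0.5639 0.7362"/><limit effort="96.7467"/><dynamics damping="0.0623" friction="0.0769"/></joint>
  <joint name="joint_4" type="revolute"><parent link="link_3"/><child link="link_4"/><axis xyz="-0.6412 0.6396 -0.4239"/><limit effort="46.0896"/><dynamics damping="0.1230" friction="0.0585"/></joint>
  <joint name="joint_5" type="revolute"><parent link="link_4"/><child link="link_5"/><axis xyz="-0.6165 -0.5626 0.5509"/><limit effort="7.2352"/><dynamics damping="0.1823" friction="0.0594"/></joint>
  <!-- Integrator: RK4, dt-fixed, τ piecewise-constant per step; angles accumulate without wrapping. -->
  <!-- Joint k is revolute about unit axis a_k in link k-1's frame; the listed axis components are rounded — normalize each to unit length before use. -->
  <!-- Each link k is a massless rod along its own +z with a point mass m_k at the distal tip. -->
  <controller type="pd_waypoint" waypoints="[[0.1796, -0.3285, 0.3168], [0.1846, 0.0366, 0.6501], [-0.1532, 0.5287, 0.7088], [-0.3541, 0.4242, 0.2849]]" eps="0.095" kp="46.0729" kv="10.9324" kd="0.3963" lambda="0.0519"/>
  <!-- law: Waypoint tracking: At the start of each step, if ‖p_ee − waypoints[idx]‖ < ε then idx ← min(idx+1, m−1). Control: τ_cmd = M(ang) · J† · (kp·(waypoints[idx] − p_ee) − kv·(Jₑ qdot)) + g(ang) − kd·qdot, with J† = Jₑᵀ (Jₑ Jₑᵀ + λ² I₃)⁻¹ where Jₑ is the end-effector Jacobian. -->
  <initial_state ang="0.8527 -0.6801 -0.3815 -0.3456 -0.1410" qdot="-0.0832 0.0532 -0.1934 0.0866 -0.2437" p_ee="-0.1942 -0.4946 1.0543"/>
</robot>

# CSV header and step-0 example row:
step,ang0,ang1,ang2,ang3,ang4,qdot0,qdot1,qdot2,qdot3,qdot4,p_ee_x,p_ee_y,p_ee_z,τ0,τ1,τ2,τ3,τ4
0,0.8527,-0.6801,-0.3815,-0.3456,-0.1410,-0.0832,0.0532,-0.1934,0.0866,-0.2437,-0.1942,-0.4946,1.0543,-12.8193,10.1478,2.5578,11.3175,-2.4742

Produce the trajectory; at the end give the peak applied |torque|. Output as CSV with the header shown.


step,ang0,ang1,ang2,ang3,ang4,qdot0,qdot1,qdot2,qdot3,qdot4,p_ee_x,p_ee_y,p_ee_z,τ0,τ1,τ2,τ3,τ4
1,0.8330,-0.6630,-0.3854,-0.3628,-0.1593,-2.3074,2.3349,-0.6718,-2.1802,-2.2475,-0.1912,-0.4962,1.0520,-9.6203,10.8968,4.4522,11.4601,-1.2032
2,0.7905,-0.6208,-0.3951,-0.4011,-0.2038,-3.2233,3.3612,-0.8618,-2.8131,-3.7092,-0.1858,-0.4981,1.0471,-6.2540,12.0710,6.3327,10.1240,-0.4330
3,0.7367,-0.5688,-0.4030,-0.4455,-0.2667,-3.8411,3.6423,-0.3845,-3.0094,-4.7186,-0.1778,-0.4995,1.0410,-3.0551,12.7539,7.2526,8.2515,-0.0370
4,0.6782,-0.5129,-0.4073,-0.4889,-0.3447,-3.9531,3.8023,-0.1699,-2.7761,-5.6587,-0.1677,-0.4999,1.0340,-0.7245,12.4654,7.4089,6.3239,0.2166
5,0.6188,-0.4562,-0.4070,-0.5286,-0.4345,-3.9457,3.7728,0.1744,-2.4993,-6.3213,-0.1562,-0.4989,1.0263,0.7380,11.1791,6.7157,4.6122,0.2929
6,0.5606,-0.4005,-0.4022,-0.5638,-0.5326,-3.8242,3.6482,0.4824,-2.2061,-6.7431,-0.1438,-0.4964,1.0179,1.3672,9.1653,5.5314,3.2342,0.2665
7,0.5045,-0.3473,-0.3929,-0.5951,-0.6351,-3.6720,3.4497,0.7772,-1.9832,-6.9102,-0.1311,-0.4923,1.0087,1.4652,6.8326,4.1534,2.1738,0.1778
8,0.4508,-0.2972,-0.3797,-0.6236,-0.7386,-3.4996,3.2248,0.9868,-1.8287,-6.8898,-0.1184,-0.4869,0.9987,1.2441,4.5296,2.8486,1.4042,0.0834
9,0.3996,-0.2507,-0.3640,-0.6503,-0.8407,-3.3271,2.9924,1.1105,-1.7466,-6.7346,-0.1060,-0.4804,0.9879,0.8781,2.4780,1.7494,0.8768,0.0137
10,0.3510,-0.2076,-0.3470,-0.6762,-0.9399,-3.1563,2.7582,1.1640,-1.7250,-6.4973,-0.0941,-0.4732,0.9764,0.4716,0.7801,0.8976,0.5429,-0.0135
11,0.3050,-0.1681,-0.3295,-0.7022,-1.0352,-2.9826,2.5229,1.1689,-1.7499,-6.2174,-0.0828,-0.4657,0.9641,0.0759,-0.5489,0.2803,0.3621,0.0057
12,0.2617,-0.1320,-0.3121,-0.7288,-1.1261,-2.8000,2.2861,1.1437,-1.8104,-5.9188,-0.0721,-0.4581,0.9510,-0.2895,-1.5404,-0.1386,0.3030,0.0664
13,0.2211,-0.0996,-0.2953,-0.7566,-1.2125,-2.6039,2.0482,1.1015,-1.8989,-5.6142,-0.0620,-0.4506,0.9371,-0.6204,-2.2427,-0.3989,0.3415,0.1591
14,0.1836,-0.0707,-0.2792,-0.7859,-1.2944,-2.3910,1.8102,1.0502,-2.0098,-5.3090,-0.0525,-0.4435,0.9224,-0.9188,-2.7050,-0.5362,0.4585,0.2732
15,0.1495,-0.0453,-0.2639,-0.8169,-1.3717,-2.1597,1.5732,0.9935,-2.1380,-5.0052,-0.0435,-0.4368,0.9071,-1.1876,-2.9696,-0.5787,0.6385,0.3989
16,0.1189,-0.0235,-0.2494,-0.8500,-1.4444,-1.9105,1.3383,0.9321,-2.2782,-4.7036,-0.0350,-0.4306,0.8912,-1.4289,-3.0703,-0.5477,0.8688,0.5280
17,0.0922,-0.0051,-0.2360,-0.8853,-1.5127,-1.6457,1.1065,0.8647,-2.4244,-4.4052,-0.0270,-0.4249,0.8746,-1.6432,-3.0329,-0.4585,1.1382,0.6544
18,0.0696,0.0098,-0.2236,-0.9227,-1.5765,-1.3701,0.8784,0.7886,-2.5700,-4.1112,-0.0192,-0.4198,0.8576,-1.8292,-2.8768,-0.3223,1.4370,0.7738
19,0.0511,0.0213,-0.2124,-0.9623,-1.6360,-1.0904,0.6547,0.7004,-2.7077,-3.8239,-0.0118,-0.4152,0.8402,-1.9846,-2.6176,-0.1470,1.7562,0.8835
20,0.0368,0.0294,-0.2026,-1.0039,-1.6913,-0.8150,0.4359,0.5969,-2.8300,-3.5458,-0.0045,-0.4112,0.8224,-2.1065,-2.2683,0.0609,2.0875,0.9818
21,0.0265,0.0344,-0.1946,-1.0471,-1.7424,-0.5529,0.2226,0.4758,-2.9299,-3.2793,0.0025,-0.4075,0.8043,-2.1922,-1.8416,0.2957,2.4228,1.0678
22,0.0200,0.0362,-0.1884,-1.0916,-1.7897,-0.3131,0.0157,0.3363,-3.0018,-3.0266,0.0094,-0.4044,0.7860,-2.2401,-1.3508,0.5518,2.7543,1.1412
23,0.0169,0.0350,-0.1845,-1.1369,-1.8333,-0.1062,-0.1808,0.1761,-3.0441,-2.7866,0.0163,-0.4016,0.7676,-2.2491,-0.8123,0.8241,3.0758,1.2007
24,0.0166,0.0308,-0.1832,-1.1827,-1.8734,0.0593,-0.3644,-0.0025,-3.0557,-2.5598,0.0230,-0.3991,0.7492,-2.2145,-0.2385,1.1041,3.3818,1.2462
25,0.0186,0.0239,-0.1843,-1.2283,-1.9103,0.2108,-0.5602,-0.1426,-3.0214,-2.3682,0.0298,-0.3969,0.7308,-2.1342,0.3563,1.3448,3.6555,1.2865
26,0.0227,0.0142,-0.1875,-1.2732,-1.9445,0.3266,-0.7429,-0.2933,-2.9605,-2.1824,0.0367,-0.3949,0.7125,-2.0303,0.9542,1.5837,3.9044,1.3090
27,0.0283,0.0018,-0.1930,-1.3170,-1.9759,0.4108,-0.9137,-0.4474,-2.8743,-2.0042,0.0435,-0.3930,0.6944,-1.9090,1.5456,1.8160,4.1262,1.3160
28,0.0349,-0.0132,-0.2008,-1.3593,-2.0047,0.4713,-1.0754,-0.5937,-2.7646,-1.8355,0.0504,-0.3913,0.6766,-1.7766,2.1209,2.0342,4.3186,1.3096
29,0.0423,-0.0304,-0.2107,-1.3998,-2.0310,0.5139,-1.2279,-0.7262,-2.6360,-1.6759,0.0573,-0.3897,0.6591,-1.6383,2.6722,2.2339,4.4814,1.2910
30,0.0502,-0.0499,-0.2224,-1.4383,-2.0550,0.5431,-1.3701,-0.8411,-2.4936,-1.5242,0.0641,-0.3881,0.6420,-1.4985,3.1935,2.4124,4.6155,1.2613
31,0.0585,-0.0714,-0.2358,-1.4746,-2.0768,0.5625,-1.5006,-0.9367,-2.3421,-1.3796,0.0708,-0.3866,0.6253,-1.3605,3.6806,2.5688,4.7227,1.2217
32,0.0671,-0.0948,-0.2504,-1.5086,-2.0965,0.5751,-1.6182,-1.0130,-2.1860,-1.2417,0.0775,-0.3852,0.6091,,,,,
# max |τ| (N·m): 12.8193
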